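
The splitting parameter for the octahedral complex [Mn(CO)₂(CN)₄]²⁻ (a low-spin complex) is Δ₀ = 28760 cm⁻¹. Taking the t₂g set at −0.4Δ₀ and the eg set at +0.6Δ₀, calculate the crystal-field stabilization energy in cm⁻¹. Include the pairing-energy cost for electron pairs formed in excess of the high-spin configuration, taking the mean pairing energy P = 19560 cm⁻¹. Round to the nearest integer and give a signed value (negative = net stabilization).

Ligand charges: 2×(+0) from CO and 4×(-1) from CN⁻ sum to -4; with overall charge -2, Mn is +2.
Group 7 minus oxidation state +2 gives a d⁵ configuration for Mn²⁺.
Electron filling gives t₂g⁵ eg⁰.
Orbital CFSE = 5(-0.4) + 0(0.6) = -2.0Δ₀ = -2.0 × 28760 = -57520 cm⁻¹.
Pairing penalty: 2 pairs vs 0 in the high-spin reference → 2 extra × P = 39120 cm⁻¹.
Combining: -57520 + 39120 = -18400 cm⁻¹.

-18400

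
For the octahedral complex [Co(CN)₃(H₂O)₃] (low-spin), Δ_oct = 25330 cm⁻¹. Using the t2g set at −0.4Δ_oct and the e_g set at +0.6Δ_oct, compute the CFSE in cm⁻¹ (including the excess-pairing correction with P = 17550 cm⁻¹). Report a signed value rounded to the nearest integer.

Ligand charges: 3×(-1) from CN⁻ and 3×(+0) from H₂O sum to -3; with overall charge +0, Co is +3.
Co³⁺: group 9, so d-count = 9 − 3 = 6.
Electron filling gives t2g^6 e_g^0.
Orbital CFSE = 6(-0.4) + 0(0.6) = -2.4Δ_oct = -2.4 × 25330 = -60792 cm⁻¹.
High-spin d⁶ would be t2g^4 e_g^2 with 1 pair; low-spin has 3, so 2 excess pairs cost +2P = +35100 cm⁻¹.
Net CFSE = -60792 + 35100 = -25692 cm⁻¹.

-25692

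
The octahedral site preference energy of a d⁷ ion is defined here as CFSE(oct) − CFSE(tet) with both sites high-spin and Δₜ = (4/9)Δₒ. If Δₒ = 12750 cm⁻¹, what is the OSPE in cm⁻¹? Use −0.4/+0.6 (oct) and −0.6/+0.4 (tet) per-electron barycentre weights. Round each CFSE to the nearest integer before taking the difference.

In an octahedral site d⁷ (HS) is t2g^5 e_g^2, giving CFSE(oct) = -0.8Δₒ = -10200 cm⁻¹.
Tetrahedral: e^4 t2^3, CFSE = 4(−0.6) + 3(+0.4) = -1.2Δₜ = -1.2 × (4/9) × 12750 = -6800 cm⁻¹.
Subtracting, OSPE = -10200 − (-6800) = -3400 cm⁻¹.

-3400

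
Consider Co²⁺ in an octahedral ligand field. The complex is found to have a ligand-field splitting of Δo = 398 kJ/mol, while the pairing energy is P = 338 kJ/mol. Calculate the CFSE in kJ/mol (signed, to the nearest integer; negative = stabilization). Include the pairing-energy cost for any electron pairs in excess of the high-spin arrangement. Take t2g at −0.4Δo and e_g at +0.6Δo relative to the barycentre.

-378

Co sits in group 9; removing 2 electrons leaves Co²⁺ with 9 − 2 = 7 d electrons.
Here Δo > P (398 > 338), so the low-spin state is favoured.
That gives t2g^6 e_g^1.
Orbital CFSE = -1.8Δo = -1.8 × 398 = -716 kJ/mol.
Excess pairs vs high-spin: 3 − 2 = 1; pairing cost = +338 kJ/mol.
Net CFSE = -716 + 338 = -378 kJ/mol.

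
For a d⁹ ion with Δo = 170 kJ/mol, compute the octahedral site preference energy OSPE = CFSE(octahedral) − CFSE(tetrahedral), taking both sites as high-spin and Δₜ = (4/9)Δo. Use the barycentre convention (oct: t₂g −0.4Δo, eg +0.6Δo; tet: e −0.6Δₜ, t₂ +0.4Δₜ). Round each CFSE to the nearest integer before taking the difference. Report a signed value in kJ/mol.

Octahedral high-spin t2g^6 e_g^3: CFSE = -0.6 × 170 = -102 kJ/mol.
Tetrahedral: e^4 t2^5, CFSE = 4(−0.6) + 5(+0.4) = -0.4Δₜ = -0.4 × (4/9) × 170 = -30 kJ/mol.
Subtracting, OSPE = -102 − (-30) = -72 kJ/mol.

-72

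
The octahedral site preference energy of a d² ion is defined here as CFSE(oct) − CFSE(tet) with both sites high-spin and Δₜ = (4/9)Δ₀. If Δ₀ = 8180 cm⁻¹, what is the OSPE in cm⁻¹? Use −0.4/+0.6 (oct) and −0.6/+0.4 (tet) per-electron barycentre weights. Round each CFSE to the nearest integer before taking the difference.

In an octahedral site d² (HS) is t₂g² eg⁰, giving CFSE(oct) = -0.8Δ₀ = -6544 cm⁻¹.
Tetrahedral: e² t₂⁰, CFSE = 2(−0.6) + 0(+0.4) = -1.2Δₜ = -1.2 × (4/9) × 8180 = -4363 cm⁻¹.
Subtracting, OSPE = -6544 − (-4363) = -2181 cm⁻¹.

-2181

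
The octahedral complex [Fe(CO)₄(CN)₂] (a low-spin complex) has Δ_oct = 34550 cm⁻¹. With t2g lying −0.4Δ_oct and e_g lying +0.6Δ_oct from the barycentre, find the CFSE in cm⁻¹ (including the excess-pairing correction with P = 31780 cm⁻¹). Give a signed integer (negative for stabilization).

Ligand charges: 4×(+0) from CO and 2×(-1) from CN⁻ sum to -2; with overall charge +0, Fe is +2.
Fe²⁺: group 8, so d-count = 8 − 2 = 6.
Electron filling gives t2g^6 e_g^0.
CFSE(orbital) = 6×(-0.4Δ_oct) + 0×(0.6Δ_oct) = -2.4Δ_oct; with Δ_oct = 34550 cm⁻¹ that is -82920 cm⁻¹.
High-spin d⁶ would be t2g^4 e_g^2 with 1 pair; low-spin has 3, so 2 excess pairs cost +2P = +63560 cm⁻¹.
Overall CFSE = -82920 + 63560 = -19360 cm⁻¹.

-19360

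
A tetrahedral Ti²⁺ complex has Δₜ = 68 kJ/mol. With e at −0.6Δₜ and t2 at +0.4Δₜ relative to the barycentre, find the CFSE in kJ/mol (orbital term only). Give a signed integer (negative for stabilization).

-82

Ti²⁺: group 4, so d-count = 4 − 2 = 2.
Tetrahedral fields are weak (Δₜ ≈ 4/9 Δₒ), so electrons fill high-spin.
Electron filling gives e^2 t2^0.
Orbital CFSE = 2(-0.6) + 0(0.4) = -1.2Δₜ = -1.2 × 68 = -82 kJ/mol.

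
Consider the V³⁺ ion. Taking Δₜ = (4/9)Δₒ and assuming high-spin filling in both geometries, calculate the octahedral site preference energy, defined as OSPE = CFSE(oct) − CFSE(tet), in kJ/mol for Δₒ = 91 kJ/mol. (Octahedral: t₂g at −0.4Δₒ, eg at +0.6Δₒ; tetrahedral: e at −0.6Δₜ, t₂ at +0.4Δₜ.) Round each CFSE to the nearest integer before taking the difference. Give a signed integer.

V sits in group 5; removing 3 electrons leaves V³⁺ with 5 − 3 = 2 d electrons.
Octahedral high-spin t₂g² eg⁰: CFSE = -0.8 × 91 = -73 kJ/mol.
Tetrahedral e² t₂⁰ gives -1.2Δₜ = -1.2 × (4/9) × 91 = -49 kJ/mol.
OSPE = CFSE(oct) − CFSE(tet) = -73 − (-49) = -24 kJ/mol.

-24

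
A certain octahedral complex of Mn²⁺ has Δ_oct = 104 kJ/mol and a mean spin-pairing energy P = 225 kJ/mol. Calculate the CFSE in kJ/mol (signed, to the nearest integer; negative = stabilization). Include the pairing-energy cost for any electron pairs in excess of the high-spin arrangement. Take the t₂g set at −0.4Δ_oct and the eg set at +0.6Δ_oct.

0

Group 7 minus oxidation state +2 gives a d⁵ configuration for Mn²⁺.
Δ_oct < P, so pairing is avoided: the ground state is high-spin.
Configuration: t₂g³ eg².
Orbital CFSE = 0.0Δ_oct = 0.0 × 104 = 0 kJ/mol.
High-spin has no excess pairs, so no pairing correction applies.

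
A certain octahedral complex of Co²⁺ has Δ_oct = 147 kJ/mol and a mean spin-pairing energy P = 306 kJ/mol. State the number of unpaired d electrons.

Group 9 minus oxidation state +2 gives a d⁷ configuration for Co²⁺.
Here Δ_oct < P (147 < 306), so the high-spin state is favoured.
That gives t2g^5 e_g^2.
Unpaired electrons: 3.

3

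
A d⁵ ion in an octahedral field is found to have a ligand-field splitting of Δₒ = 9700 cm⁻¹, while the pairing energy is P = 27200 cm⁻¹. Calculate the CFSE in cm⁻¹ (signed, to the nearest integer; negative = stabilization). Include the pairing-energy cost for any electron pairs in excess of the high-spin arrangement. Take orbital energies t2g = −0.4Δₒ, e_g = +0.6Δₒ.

Δₒ < P, so pairing is avoided: the ground state is high-spin.
Filling d⁵ accordingly: t2g^3 e_g^2.
Orbital CFSE = 0.0Δₒ = 0.0 × 9700 = 0 cm⁻¹.
High-spin has no excess pairs, so no pairing correction applies.

0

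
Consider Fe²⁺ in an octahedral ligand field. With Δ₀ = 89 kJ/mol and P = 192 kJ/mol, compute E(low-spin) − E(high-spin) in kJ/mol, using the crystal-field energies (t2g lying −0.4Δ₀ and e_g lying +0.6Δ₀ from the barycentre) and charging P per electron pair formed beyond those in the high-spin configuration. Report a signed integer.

Group 8 minus oxidation state +2 gives a d⁶ configuration for Fe²⁺.
High-spin: t2g^4 e_g^2, CFSE = -0.4Δ₀ = -36 kJ/mol.
Low-spin: t2g^6 e_g^0, orbital CFSE = -2.4Δ₀ = -214 kJ/mol; plus 2 excess pairs × P = +384 kJ/mol; total 170 kJ/mol.
The difference is 170 − (-36) = 206 kJ/mol, so high-spin lies lower.

206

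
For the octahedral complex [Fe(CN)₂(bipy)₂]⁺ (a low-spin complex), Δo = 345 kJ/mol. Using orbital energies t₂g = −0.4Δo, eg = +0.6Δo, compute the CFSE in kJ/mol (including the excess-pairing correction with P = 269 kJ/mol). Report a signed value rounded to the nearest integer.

-152

Ligand charges: 2×(-1) from CN⁻ and 2×(+0) from bipy sum to -2; with overall charge +1, Fe is +3.
Group 8 minus oxidation state +3 gives a d⁵ configuration for Fe³⁺.
The d⁵ electrons fill as t₂g⁵ eg⁰.
Orbital CFSE = 5(-0.4) + 0(0.6) = -2.0Δo = -2.0 × 345 = -690 kJ/mol.
High-spin d⁵ would be t₂g³ eg² with 0 pairs; low-spin has 2, so 2 excess pairs cost +2P = +538 kJ/mol.
Net CFSE = -690 + 538 = -152 kJ/mol.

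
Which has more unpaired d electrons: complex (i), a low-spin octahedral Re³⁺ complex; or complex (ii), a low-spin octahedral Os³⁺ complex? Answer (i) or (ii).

(i): Re³⁺: group 7, so d-count = 7 − 3 = 4; t₂g⁴ eg⁰ → 2 unpaired.
(ii): Os sits in group 8; removing 3 electrons leaves Os³⁺ with 8 − 3 = 5 d electrons; t2g^5 e_g^0 → 1 unpaired.
So (i) has more unpaired electrons.

(i)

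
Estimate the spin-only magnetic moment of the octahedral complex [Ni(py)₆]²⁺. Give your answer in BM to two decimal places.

py is neutral, so the +2 overall charge sits on Ni: oxidation state +2.
Ni sits in group 10; removing 2 electrons leaves Ni²⁺ with 10 − 2 = 8 d electrons.
Configuration: t₂g⁶ eg² → 2 unpaired electrons.
μ(spin-only) = √[2(2+2)] = √8 ≈ 2.83 BM.

2.83 BM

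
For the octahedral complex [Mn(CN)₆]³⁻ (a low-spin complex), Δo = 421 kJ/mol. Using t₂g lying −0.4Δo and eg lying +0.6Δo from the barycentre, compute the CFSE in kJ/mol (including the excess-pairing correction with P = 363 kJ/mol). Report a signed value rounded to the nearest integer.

-311

Each CN⁻ contributes -1; 6 × (-1) = -6. With overall charge -3, Mn is in the +3 oxidation state.
Mn³⁺: group 7, so d-count = 7 − 3 = 4.
Electron filling gives t₂g⁴ eg⁰.
Orbital CFSE = 4(-0.4) + 0(0.6) = -1.6Δo = -1.6 × 421 = -674 kJ/mol.
Relative to high-spin t₂g³ eg¹ (0 paired), the low-spin configuration has 1 additional pair, contributing +1 × 363 = +363 kJ/mol.
Combining: -674 + 363 = -311 kJ/mol.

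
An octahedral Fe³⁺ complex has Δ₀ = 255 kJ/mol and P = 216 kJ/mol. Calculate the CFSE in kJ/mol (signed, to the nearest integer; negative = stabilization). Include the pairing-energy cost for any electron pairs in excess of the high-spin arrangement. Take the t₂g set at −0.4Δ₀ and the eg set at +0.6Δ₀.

-78

Fe sits in group 8; removing 3 electrons leaves Fe³⁺ with 8 − 3 = 5 d electrons.
Δ₀ > P, so pairing is preferred: the ground state is low-spin.
Filling d⁵ accordingly: t₂g⁵ eg⁰.
Orbital CFSE = -2.0Δ₀ = -2.0 × 255 = -510 kJ/mol.
Excess pairs vs high-spin: 2 − 0 = 2; pairing cost = +432 kJ/mol.
Net CFSE = -510 + 432 = -78 kJ/mol.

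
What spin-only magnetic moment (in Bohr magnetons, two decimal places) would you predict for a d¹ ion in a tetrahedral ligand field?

1.73 Bohr magnetons

Tetrahedral fields are weak (Δₜ ≈ 4/9 Δₒ), so electrons fill high-spin.
Configuration: e^1 t2^0 → 1 unpaired electron.
μ(spin-only) = √[1(1+2)] = √3 ≈ 1.73 Bohr magnetons.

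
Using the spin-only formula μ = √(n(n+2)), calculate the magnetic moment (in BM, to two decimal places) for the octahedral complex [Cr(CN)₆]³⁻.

3.87 BM

Each CN⁻ contributes -1; 6 × (-1) = -6. With overall charge -3, Cr is in the +3 oxidation state.
Cr³⁺: group 6, so d-count = 6 − 3 = 3.
Configuration: t₂g³ eg⁰ → 3 unpaired electrons.
μ(spin-only) = √[3(3+2)] = √15 ≈ 3.87 BM.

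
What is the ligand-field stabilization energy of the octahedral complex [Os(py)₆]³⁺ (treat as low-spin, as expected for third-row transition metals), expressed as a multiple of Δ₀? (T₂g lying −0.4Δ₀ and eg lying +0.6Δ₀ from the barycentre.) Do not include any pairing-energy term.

py is neutral, so the +3 overall charge sits on Os: oxidation state +3.
Os sits in group 8; removing 3 electrons leaves Os³⁺ with 8 − 3 = 5 d electrons.
Configuration: t₂g⁵ eg⁰.
CFSE = 5(-0.4Δ₀) + 0(0.6Δ₀) = -2.0Δ₀ + 0.0Δ₀ = -2.0Δ₀.

-2.0 Δ₀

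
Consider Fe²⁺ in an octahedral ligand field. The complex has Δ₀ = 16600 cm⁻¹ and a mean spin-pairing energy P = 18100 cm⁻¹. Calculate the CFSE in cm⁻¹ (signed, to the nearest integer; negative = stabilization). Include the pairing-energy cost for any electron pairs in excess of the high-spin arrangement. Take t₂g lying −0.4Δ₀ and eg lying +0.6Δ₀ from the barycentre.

Fe²⁺: group 8, so d-count = 8 − 2 = 6.
With Δ₀ < P the complex is high-spin.
That gives t₂g⁴ eg².
Orbital CFSE = -0.4Δ₀ = -0.4 × 16600 = -6640 cm⁻¹.
High-spin has no excess pairs, so no pairing correction applies.

-6640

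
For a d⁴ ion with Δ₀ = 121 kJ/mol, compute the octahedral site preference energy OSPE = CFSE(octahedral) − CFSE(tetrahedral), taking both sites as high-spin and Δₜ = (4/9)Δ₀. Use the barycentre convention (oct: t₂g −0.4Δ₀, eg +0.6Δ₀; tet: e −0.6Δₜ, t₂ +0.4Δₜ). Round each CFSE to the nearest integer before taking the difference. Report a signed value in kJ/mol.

-51

In an octahedral site d⁴ (HS) is t₂g³ eg¹, giving CFSE(oct) = -0.6Δ₀ = -73 kJ/mol.
Tetrahedral e² t₂² gives -0.4Δₜ = -0.4 × (4/9) × 121 = -22 kJ/mol.
OSPE = CFSE(oct) − CFSE(tet) = -73 − (-22) = -51 kJ/mol.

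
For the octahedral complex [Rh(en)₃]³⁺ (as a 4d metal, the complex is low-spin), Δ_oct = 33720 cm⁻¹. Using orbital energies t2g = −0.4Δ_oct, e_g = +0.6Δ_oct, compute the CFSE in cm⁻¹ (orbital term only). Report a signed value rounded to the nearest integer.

en is neutral, so the +3 overall charge sits on Rh: oxidation state +3.
Group 9 minus oxidation state +3 gives a d⁶ configuration for Rh³⁺.
Configuration: t2g^6 e_g^0.
CFSE(orbital) = 6×(-0.4Δ_oct) + 0×(0.6Δ_oct) = -2.4Δ_oct; with Δ_oct = 33720 cm⁻¹ that is -80928 cm⁻¹.

-80928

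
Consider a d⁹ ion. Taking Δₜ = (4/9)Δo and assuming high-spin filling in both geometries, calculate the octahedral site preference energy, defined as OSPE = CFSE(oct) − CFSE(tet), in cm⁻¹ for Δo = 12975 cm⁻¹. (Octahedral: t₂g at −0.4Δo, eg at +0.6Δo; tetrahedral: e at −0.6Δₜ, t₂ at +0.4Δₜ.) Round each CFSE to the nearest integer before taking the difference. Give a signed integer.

-5478

Octahedral high-spin t2g^6 e_g^3: CFSE = -0.6 × 12975 = -7785 cm⁻¹.
Tetrahedral: e^4 t2^5, CFSE = 4(−0.6) + 5(+0.4) = -0.4Δₜ = -0.4 × (4/9) × 12975 = -2307 cm⁻¹.
Subtracting, OSPE = -7785 − (-2307) = -5478 cm⁻¹.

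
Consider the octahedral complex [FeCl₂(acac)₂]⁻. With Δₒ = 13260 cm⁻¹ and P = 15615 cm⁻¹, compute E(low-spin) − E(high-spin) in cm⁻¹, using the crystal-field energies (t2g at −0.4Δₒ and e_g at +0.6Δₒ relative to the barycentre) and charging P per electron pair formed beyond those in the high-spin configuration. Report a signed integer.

4710

Ligand charges: 2×(-1) from Cl⁻ and 2×(-1) from acac⁻ sum to -4; with overall charge -1, Fe is +3.
Fe is in group 8, so Fe³⁺ is d⁵ (8 − 3 = 5).
High-spin d⁵ fills as t2g^3 e_g^2 with CFSE 3(−0.4) + 2(+0.6) = 0.0Δₒ = 0 cm⁻¹.
Low-spin t2g^5 e_g^0 gives -2.0Δₒ = -26520 cm⁻¹, but forming 2 extra pairs costs 2P = 31230 cm⁻¹, so E(LS) = -26520 + 31230 = 4710 cm⁻¹.
E(LS) − E(HS) = 4710 − (0) = 4710 cm⁻¹.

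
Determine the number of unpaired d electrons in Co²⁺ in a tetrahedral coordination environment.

Group 9 minus oxidation state +2 gives a d⁷ configuration for Co²⁺.
Tetrahedral fields are weak (Δₜ ≈ 4/9 Δₒ), so electrons fill high-spin.
Configuration: e⁴ t₂³, giving 3 unpaired electrons.

3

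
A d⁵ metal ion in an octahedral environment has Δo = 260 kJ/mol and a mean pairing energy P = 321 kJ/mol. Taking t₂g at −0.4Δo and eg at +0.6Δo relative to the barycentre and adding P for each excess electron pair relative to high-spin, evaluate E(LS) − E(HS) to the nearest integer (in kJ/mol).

122

High-spin: t₂g³ eg², CFSE = 0.0Δo = 0 kJ/mol.
For low-spin the configuration is t₂g⁵ eg⁰: orbital energy -2.0 × 260 = -520 kJ/mol, and 2 additional pairs relative to high-spin add 642 kJ/mol, giving 122 kJ/mol.
The difference is 122 − (0) = 122 kJ/mol, so high-spin lies lower.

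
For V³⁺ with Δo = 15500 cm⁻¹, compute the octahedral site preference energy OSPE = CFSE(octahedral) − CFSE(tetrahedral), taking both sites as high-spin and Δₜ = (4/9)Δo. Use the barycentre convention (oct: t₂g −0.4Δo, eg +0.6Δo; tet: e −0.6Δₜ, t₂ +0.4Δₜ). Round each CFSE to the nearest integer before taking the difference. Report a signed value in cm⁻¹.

-4133

V is in group 5, so V³⁺ is d² (5 − 3 = 2).
Octahedral (high-spin): t₂g² eg⁰, CFSE = 2(−0.4) + 0(+0.6) = -0.8Δo = -0.8 × 15500 = -12400 cm⁻¹.
In a tetrahedral site the filling is e² t₂⁰: CFSE(tet) = -1.2Δₜ = -1.2 × (4/9)(15500) = -8267 cm⁻¹.
OSPE = -12400 − (-8267) = -4133 cm⁻¹.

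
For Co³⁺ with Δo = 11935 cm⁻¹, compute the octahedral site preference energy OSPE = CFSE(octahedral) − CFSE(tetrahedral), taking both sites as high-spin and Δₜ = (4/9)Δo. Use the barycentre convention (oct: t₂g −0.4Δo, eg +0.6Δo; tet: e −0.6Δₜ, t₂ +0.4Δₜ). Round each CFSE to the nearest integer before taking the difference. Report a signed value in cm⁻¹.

Co is in group 9, so Co³⁺ is d⁶ (9 − 3 = 6).
Octahedral high-spin t₂g⁴ eg²: CFSE = -0.4 × 11935 = -4774 cm⁻¹.
Tetrahedral e³ t₂³ gives -0.6Δₜ = -0.6 × (4/9) × 11935 = -3183 cm⁻¹.
Subtracting, OSPE = -4774 − (-3183) = -1591 cm⁻¹.

-1591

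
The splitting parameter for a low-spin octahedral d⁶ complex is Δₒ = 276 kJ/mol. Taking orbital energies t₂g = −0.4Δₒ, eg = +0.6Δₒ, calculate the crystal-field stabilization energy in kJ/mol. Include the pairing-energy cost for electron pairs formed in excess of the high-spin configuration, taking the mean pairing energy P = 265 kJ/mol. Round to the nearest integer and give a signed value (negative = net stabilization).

-132

Electron filling gives t₂g⁶ eg⁰.
CFSE(orbital) = 6×(-0.4Δₒ) + 0×(0.6Δₒ) = -2.4Δₒ; with Δₒ = 276 kJ/mol that is -662 kJ/mol.
Relative to high-spin t₂g⁴ eg² (1 paired), the low-spin configuration has 2 additional pairs, contributing +2 × 265 = +530 kJ/mol.
Overall CFSE = -662 + 530 = -132 kJ/mol.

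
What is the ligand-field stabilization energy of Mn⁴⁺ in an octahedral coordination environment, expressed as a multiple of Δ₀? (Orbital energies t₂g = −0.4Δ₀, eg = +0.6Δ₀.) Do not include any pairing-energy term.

-1.2 Δ₀

Group 7 minus oxidation state +4 gives a d³ configuration for Mn⁴⁺.
Configuration: t₂g³ eg⁰.
CFSE = 3(-0.4Δ₀) + 0(0.6Δ₀) = -1.2Δ₀ + 0.0Δ₀ = -1.2Δ₀.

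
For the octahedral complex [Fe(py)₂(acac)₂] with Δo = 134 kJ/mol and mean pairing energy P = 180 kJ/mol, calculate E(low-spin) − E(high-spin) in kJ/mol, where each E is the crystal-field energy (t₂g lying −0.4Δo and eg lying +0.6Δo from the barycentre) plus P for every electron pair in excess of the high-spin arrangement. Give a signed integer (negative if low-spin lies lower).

92

Ligand charges: 2×(+0) from py and 2×(-1) from acac⁻ sum to -2; with overall charge +0, Fe is +2.
Fe is in group 8, so Fe²⁺ is d⁶ (8 − 2 = 6).
High-spin: t₂g⁴ eg², CFSE = -0.4Δo = -54 kJ/mol.
For low-spin the configuration is t₂g⁶ eg⁰: orbital energy -2.4 × 134 = -322 kJ/mol, and 2 additional pairs relative to high-spin add 360 kJ/mol, giving 38 kJ/mol.
The difference is 38 − (-54) = 92 kJ/mol, so high-spin lies lower.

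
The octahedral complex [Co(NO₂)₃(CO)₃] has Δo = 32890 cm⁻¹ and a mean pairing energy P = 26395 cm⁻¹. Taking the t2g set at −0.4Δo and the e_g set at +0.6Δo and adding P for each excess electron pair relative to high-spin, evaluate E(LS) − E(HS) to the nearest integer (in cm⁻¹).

Ligand charges: 3×(-1) from NO₂⁻ and 3×(+0) from CO sum to -3; with overall charge +0, Co is +3.
Co³⁺: group 9, so d-count = 9 − 3 = 6.
High-spin d⁶ fills as t2g^4 e_g^2 with CFSE 4(−0.4) + 2(+0.6) = -0.4Δo = -13156 cm⁻¹.
For low-spin the configuration is t2g^6 e_g^0: orbital energy -2.4 × 32890 = -78936 cm⁻¹, and 2 additional pairs relative to high-spin add 52790 cm⁻¹, giving -26146 cm⁻¹.
Thus E(LS) − E(HS) = -12990 cm⁻¹.

-12990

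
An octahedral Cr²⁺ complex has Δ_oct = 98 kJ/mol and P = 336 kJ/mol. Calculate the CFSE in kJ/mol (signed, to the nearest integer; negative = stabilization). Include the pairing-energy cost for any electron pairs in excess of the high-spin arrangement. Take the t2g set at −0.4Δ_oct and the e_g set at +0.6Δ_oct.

Cr²⁺: group 6, so d-count = 6 − 2 = 4.
With Δ_oct < P the complex is high-spin.
That gives t2g^3 e_g^1.
Orbital CFSE = -0.6Δ_oct = -0.6 × 98 = -59 kJ/mol.
High-spin has no excess pairs, so no pairing correction applies.

-59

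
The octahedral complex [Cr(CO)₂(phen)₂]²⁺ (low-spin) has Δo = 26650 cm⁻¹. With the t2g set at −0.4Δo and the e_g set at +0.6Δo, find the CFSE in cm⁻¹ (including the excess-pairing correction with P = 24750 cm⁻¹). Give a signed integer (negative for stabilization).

Ligand charges: 2×(+0) from CO and 2×(+0) from phen sum to +0; with overall charge +2, Cr is +2.
Group 6 minus oxidation state +2 gives a d⁴ configuration for Cr²⁺.
The d⁴ electrons fill as t2g^4 e_g^0.
Orbital CFSE = 4(-0.4) + 0(0.6) = -1.6Δo = -1.6 × 26650 = -42640 cm⁻¹.
High-spin d⁴ would be t2g^3 e_g^1 with 0 pairs; low-spin has 1, so 1 excess pair costs +1P = +24750 cm⁻¹.
Net CFSE = -42640 + 24750 = -17890 cm⁻¹.

-17890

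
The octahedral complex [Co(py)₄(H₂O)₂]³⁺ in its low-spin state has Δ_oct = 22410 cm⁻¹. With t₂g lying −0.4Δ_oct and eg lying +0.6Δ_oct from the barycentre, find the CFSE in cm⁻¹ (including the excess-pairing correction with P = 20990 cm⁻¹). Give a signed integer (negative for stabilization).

-11804

Ligand charges: 4×(+0) from py and 2×(+0) from H₂O sum to +0; with overall charge +3, Co is +3.
Group 9 minus oxidation state +3 gives a d⁶ configuration for Co³⁺.
Configuration: t₂g⁶ eg⁰.
The orbital stabilization is -2.4Δ_oct = -2.4 × 22410 = -53784 cm⁻¹.
High-spin d⁶ would be t₂g⁴ eg² with 1 pair; low-spin has 3, so 2 excess pairs cost +2P = +41980 cm⁻¹.
Combining: -53784 + 41980 = -11804 cm⁻¹.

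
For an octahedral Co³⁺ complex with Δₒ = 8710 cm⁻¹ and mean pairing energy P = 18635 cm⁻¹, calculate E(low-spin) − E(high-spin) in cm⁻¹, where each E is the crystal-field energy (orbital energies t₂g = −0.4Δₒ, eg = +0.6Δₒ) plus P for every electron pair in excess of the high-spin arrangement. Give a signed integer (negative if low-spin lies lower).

19850

Co is in group 9, so Co³⁺ is d⁶ (9 − 3 = 6).
High-spin d⁶ fills as t₂g⁴ eg² with CFSE 4(−0.4) + 2(+0.6) = -0.4Δₒ = -3484 cm⁻¹.
For low-spin the configuration is t₂g⁶ eg⁰: orbital energy -2.4 × 8710 = -20904 cm⁻¹, and 2 additional pairs relative to high-spin add 37270 cm⁻¹, giving 16366 cm⁻¹.
E(LS) − E(HS) = 16366 − (-3484) = 19850 cm⁻¹.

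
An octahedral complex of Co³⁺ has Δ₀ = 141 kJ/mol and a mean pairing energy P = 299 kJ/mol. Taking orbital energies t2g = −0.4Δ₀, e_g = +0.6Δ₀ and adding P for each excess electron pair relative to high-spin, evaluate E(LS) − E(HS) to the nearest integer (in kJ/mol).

316

Co³⁺: group 9, so d-count = 9 − 3 = 6.
High-spin: t2g^4 e_g^2, CFSE = -0.4Δ₀ = -56 kJ/mol.
Low-spin t2g^6 e_g^0 gives -2.4Δ₀ = -338 kJ/mol, but forming 2 extra pairs costs 2P = 598 kJ/mol, so E(LS) = -338 + 598 = 260 kJ/mol.
The difference is 260 − (-56) = 316 kJ/mol, so high-spin lies lower.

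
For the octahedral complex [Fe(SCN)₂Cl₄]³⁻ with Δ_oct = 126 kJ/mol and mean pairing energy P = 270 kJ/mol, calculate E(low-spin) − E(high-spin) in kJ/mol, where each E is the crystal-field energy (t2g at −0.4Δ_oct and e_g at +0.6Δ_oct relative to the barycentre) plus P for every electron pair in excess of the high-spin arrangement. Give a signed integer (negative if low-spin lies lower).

288

Ligand charges: 2×(-1) from SCN⁻ and 4×(-1) from Cl⁻ sum to -6; with overall charge -3, Fe is +3.
Group 8 minus oxidation state +3 gives a d⁵ configuration for Fe³⁺.
High-spin: t2g^3 e_g^2, CFSE = 0.0Δ_oct = 0 kJ/mol.
Low-spin t2g^5 e_g^0 gives -2.0Δ_oct = -252 kJ/mol, but forming 2 extra pairs costs 2P = 540 kJ/mol, so E(LS) = -252 + 540 = 288 kJ/mol.
E(LS) − E(HS) = 288 − (0) = 288 kJ/mol.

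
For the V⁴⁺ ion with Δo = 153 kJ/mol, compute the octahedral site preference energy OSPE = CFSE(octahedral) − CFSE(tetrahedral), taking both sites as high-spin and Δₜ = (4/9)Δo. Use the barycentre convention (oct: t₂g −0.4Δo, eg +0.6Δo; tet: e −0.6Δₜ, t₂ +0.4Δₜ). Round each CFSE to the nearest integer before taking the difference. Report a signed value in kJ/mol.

V⁴⁺: group 5, so d-count = 5 − 4 = 1.
In an octahedral site d¹ (HS) is t₂g¹ eg⁰, giving CFSE(oct) = -0.4Δo = -61 kJ/mol.
In a tetrahedral site the filling is e¹ t₂⁰: CFSE(tet) = -0.6Δₜ = -0.6 × (4/9)(153) = -41 kJ/mol.
OSPE = -61 − (-41) = -20 kJ/mol.

-20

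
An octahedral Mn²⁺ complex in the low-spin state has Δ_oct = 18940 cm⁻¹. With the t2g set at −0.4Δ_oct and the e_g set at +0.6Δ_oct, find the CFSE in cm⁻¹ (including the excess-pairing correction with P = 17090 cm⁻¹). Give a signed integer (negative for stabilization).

Group 7 minus oxidation state +2 gives a d⁵ configuration for Mn²⁺.
The d⁵ electrons fill as t2g^5 e_g^0.
The orbital stabilization is -2.0Δ_oct = -2.0 × 18940 = -37880 cm⁻¹.
High-spin d⁵ would be t2g^3 e_g^2 with 0 pairs; low-spin has 2, so 2 excess pairs cost +2P = +34180 cm⁻¹.
Combining: -37880 + 34180 = -3700 cm⁻¹.

-3700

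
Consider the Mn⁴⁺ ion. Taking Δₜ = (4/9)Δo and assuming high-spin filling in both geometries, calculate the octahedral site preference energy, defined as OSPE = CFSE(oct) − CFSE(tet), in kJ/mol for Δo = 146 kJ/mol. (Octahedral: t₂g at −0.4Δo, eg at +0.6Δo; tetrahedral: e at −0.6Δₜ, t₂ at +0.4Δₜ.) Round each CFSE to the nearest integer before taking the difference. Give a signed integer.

-123

Mn sits in group 7; removing 4 electrons leaves Mn⁴⁺ with 7 − 4 = 3 d electrons.
Octahedral (high-spin): t₂g³ eg⁰, CFSE = 3(−0.4) + 0(+0.6) = -1.2Δo = -1.2 × 146 = -175 kJ/mol.
In a tetrahedral site the filling is e² t₂¹: CFSE(tet) = -0.8Δₜ = -0.8 × (4/9)(146) = -52 kJ/mol.
Subtracting, OSPE = -175 − (-52) = -123 kJ/mol.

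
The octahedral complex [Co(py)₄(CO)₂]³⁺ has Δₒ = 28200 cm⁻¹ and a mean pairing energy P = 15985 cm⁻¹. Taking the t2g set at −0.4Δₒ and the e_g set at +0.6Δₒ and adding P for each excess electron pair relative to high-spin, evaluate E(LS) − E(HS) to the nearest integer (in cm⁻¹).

-24430

Ligand charges: 4×(+0) from py and 2×(+0) from CO sum to +0; with overall charge +3, Co is +3.
Co is in group 9, so Co³⁺ is d⁶ (9 − 3 = 6).
In the high-spin limit (t2g^4 e_g^2) the orbital term is -0.4Δₒ = -11280 cm⁻¹, with no excess pairing.
Low-spin t2g^6 e_g^0 gives -2.4Δₒ = -67680 cm⁻¹, but forming 2 extra pairs costs 2P = 31970 cm⁻¹, so E(LS) = -67680 + 31970 = -35710 cm⁻¹.
Thus E(LS) − E(HS) = -24430 cm⁻¹.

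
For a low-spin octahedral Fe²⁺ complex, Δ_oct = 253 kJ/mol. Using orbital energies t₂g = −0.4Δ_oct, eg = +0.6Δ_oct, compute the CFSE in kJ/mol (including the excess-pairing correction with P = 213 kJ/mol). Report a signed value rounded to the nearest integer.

Group 8 minus oxidation state +2 gives a d⁶ configuration for Fe²⁺.
Electron filling gives t₂g⁶ eg⁰.
CFSE(orbital) = 6×(-0.4Δ_oct) + 0×(0.6Δ_oct) = -2.4Δ_oct; with Δ_oct = 253 kJ/mol that is -607 kJ/mol.
Pairing penalty: 3 pairs vs 1 in the high-spin reference → 2 extra × P = 426 kJ/mol.
Overall CFSE = -607 + 426 = -181 kJ/mol.

-181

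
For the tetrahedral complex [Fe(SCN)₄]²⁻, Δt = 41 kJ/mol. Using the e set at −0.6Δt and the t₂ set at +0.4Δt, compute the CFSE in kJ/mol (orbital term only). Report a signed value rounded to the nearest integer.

Each SCN⁻ contributes -1; 4 × (-1) = -4. With overall charge -2, Fe is in the +2 oxidation state.
Group 8 minus oxidation state +2 gives a d⁶ configuration for Fe²⁺.
Tetrahedral splitting is small, so the complex is high-spin.
Configuration: e³ t₂³.
The orbital stabilization is -0.6Δt = -0.6 × 41 = -25 kJ/mol.

-25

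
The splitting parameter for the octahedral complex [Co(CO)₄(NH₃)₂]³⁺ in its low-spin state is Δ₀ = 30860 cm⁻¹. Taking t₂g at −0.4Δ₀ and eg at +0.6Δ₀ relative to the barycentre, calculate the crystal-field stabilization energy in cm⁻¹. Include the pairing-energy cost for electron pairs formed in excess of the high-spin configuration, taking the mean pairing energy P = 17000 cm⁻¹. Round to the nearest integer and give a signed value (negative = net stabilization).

-40064

Ligand charges: 4×(+0) from CO and 2×(+0) from NH₃ sum to +0; with overall charge +3, Co is +3.
Co is in group 9, so Co³⁺ is d⁶ (9 − 3 = 6).
Electron filling gives t₂g⁶ eg⁰.
CFSE(orbital) = 6×(-0.4Δ₀) + 0×(0.6Δ₀) = -2.4Δ₀; with Δ₀ = 30860 cm⁻¹ that is -74064 cm⁻¹.
Pairing penalty: 3 pairs vs 1 in the high-spin reference → 2 extra × P = 34000 cm⁻¹.
Overall CFSE = -74064 + 34000 = -40064 cm⁻¹.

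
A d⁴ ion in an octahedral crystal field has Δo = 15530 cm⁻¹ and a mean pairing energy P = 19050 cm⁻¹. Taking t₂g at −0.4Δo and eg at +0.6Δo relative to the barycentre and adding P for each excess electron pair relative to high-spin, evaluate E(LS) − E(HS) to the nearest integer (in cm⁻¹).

3520

High-spin d⁴ fills as t₂g³ eg¹ with CFSE 3(−0.4) + 1(+0.6) = -0.6Δo = -9318 cm⁻¹.
Low-spin: t₂g⁴ eg⁰, orbital CFSE = -1.6Δo = -24848 cm⁻¹; plus 1 excess pair × P = +19050 cm⁻¹; total -5798 cm⁻¹.
E(LS) − E(HS) = -5798 − (-9318) = 3520 cm⁻¹.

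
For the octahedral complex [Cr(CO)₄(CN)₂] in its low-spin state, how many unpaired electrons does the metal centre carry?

2

Ligand charges: 4×(+0) from CO and 2×(-1) from CN⁻ sum to -2; with overall charge +0, Cr is +2.
Group 6 minus oxidation state +2 gives a d⁴ configuration for Cr²⁺.
Configuration: t₂g⁴ eg⁰, giving 2 unpaired electrons.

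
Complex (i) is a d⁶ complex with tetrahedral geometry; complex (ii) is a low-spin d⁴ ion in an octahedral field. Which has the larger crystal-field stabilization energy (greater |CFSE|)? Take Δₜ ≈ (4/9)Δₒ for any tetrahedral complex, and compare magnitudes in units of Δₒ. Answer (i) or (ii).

(ii)

(i): With tetrahedral geometry the complex is necessarily high-spin; e³ t₂³, CFSE = -0.6Δₜ ≈ -0.27Δₒ.
(ii): t2g^4 e_g^0, CFSE = -1.6Δₒ.
So (ii) has the larger |CFSE|.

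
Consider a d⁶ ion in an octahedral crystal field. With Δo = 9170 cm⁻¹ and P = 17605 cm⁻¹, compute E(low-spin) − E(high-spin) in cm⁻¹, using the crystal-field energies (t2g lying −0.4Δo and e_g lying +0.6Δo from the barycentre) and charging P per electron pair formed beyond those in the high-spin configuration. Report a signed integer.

16870

In the high-spin limit (t2g^4 e_g^2) the orbital term is -0.4Δo = -3668 cm⁻¹, with no excess pairing.
Low-spin t2g^6 e_g^0 gives -2.4Δo = -22008 cm⁻¹, but forming 2 extra pairs costs 2P = 35210 cm⁻¹, so E(LS) = -22008 + 35210 = 13202 cm⁻¹.
The difference is 13202 − (-3668) = 16870 cm⁻¹, so high-spin lies lower.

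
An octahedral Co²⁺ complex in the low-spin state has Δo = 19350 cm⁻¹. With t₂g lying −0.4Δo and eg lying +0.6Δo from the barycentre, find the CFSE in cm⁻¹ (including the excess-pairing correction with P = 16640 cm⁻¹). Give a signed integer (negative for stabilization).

-18190

Co sits in group 9; removing 2 electrons leaves Co²⁺ with 9 − 2 = 7 d electrons.
Configuration: t₂g⁶ eg¹.
Orbital CFSE = 6(-0.4) + 1(0.6) = -1.8Δo = -1.8 × 19350 = -34830 cm⁻¹.
Relative to high-spin t₂g⁵ eg² (2 paired), the low-spin configuration has 1 additional pair, contributing +1 × 16640 = +16640 cm⁻¹.
Overall CFSE = -34830 + 16640 = -18190 cm⁻¹.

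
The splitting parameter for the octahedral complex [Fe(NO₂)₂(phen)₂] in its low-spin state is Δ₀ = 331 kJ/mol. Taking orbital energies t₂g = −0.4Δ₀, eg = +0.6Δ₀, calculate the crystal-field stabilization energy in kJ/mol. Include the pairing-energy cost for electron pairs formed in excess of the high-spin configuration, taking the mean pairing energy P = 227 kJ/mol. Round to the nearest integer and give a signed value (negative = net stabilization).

-340

Ligand charges: 2×(-1) from NO₂⁻ and 2×(+0) from phen sum to -2; with overall charge +0, Fe is +2.
Fe sits in group 8; removing 2 electrons leaves Fe²⁺ with 8 − 2 = 6 d electrons.
The d⁶ electrons fill as t₂g⁶ eg⁰.
The orbital stabilization is -2.4Δ₀ = -2.4 × 331 = -794 kJ/mol.
Relative to high-spin t₂g⁴ eg² (1 paired), the low-spin configuration has 2 additional pairs, contributing +2 × 227 = +454 kJ/mol.
Combining: -794 + 454 = -340 kJ/mol.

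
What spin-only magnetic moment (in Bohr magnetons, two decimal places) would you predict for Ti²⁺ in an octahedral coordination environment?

2.83 Bohr magnetons

Ti sits in group 4; removing 2 electrons leaves Ti²⁺ with 4 − 2 = 2 d electrons.
Configuration: t₂g² eg⁰ → 2 unpaired electrons.
μ(spin-only) = √[2(2+2)] = √8 ≈ 2.83 Bohr magnetons.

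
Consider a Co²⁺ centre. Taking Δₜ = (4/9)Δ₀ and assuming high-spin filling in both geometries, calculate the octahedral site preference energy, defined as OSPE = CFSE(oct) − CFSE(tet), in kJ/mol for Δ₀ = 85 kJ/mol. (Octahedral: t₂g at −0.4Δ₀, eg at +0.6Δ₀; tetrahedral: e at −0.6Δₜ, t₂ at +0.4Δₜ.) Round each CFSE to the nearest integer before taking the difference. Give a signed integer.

Group 9 minus oxidation state +2 gives a d⁷ configuration for Co²⁺.
In an octahedral site d⁷ (HS) is t2g^5 e_g^2, giving CFSE(oct) = -0.8Δ₀ = -68 kJ/mol.
Tetrahedral: e^4 t2^3, CFSE = 4(−0.6) + 3(+0.4) = -1.2Δₜ = -1.2 × (4/9) × 85 = -45 kJ/mol.
Subtracting, OSPE = -68 − (-45) = -23 kJ/mol.

-23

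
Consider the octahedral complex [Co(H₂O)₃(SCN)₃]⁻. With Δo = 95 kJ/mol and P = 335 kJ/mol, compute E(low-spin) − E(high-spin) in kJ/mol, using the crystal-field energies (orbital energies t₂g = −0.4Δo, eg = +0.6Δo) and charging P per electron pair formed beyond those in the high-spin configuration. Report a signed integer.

Ligand charges: 3×(+0) from H₂O and 3×(-1) from SCN⁻ sum to -3; with overall charge -1, Co is +2.
Co²⁺: group 9, so d-count = 9 − 2 = 7.
High-spin: t₂g⁵ eg², CFSE = -0.8Δo = -76 kJ/mol.
For low-spin the configuration is t₂g⁶ eg¹: orbital energy -1.8 × 95 = -171 kJ/mol, and 1 additional pair relative to high-spin adds 335 kJ/mol, giving 164 kJ/mol.
E(LS) − E(HS) = 164 − (-76) = 240 kJ/mol.

240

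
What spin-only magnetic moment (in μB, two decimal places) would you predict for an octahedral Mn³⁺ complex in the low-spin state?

2.83 μB

Mn³⁺: group 7, so d-count = 7 − 3 = 4.
Configuration: t2g^4 e_g^0 → 2 unpaired electrons.
μ(spin-only) = √[2(2+2)] = √8 ≈ 2.83 μB.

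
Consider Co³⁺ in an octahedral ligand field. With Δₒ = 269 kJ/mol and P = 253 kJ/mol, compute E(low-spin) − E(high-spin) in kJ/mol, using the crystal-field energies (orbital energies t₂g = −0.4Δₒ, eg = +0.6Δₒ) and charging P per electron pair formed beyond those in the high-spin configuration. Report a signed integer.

-32

Co is in group 9, so Co³⁺ is d⁶ (9 − 3 = 6).
In the high-spin limit (t₂g⁴ eg²) the orbital term is -0.4Δₒ = -108 kJ/mol, with no excess pairing.
Low-spin: t₂g⁶ eg⁰, orbital CFSE = -2.4Δₒ = -646 kJ/mol; plus 2 excess pairs × P = +506 kJ/mol; total -140 kJ/mol.
Thus E(LS) − E(HS) = -32 kJ/mol.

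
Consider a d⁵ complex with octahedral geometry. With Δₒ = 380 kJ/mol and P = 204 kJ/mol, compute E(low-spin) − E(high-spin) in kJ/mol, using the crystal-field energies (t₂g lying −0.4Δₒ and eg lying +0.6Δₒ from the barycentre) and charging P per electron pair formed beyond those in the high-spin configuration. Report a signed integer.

-352

In the high-spin limit (t₂g³ eg²) the orbital term is 0.0Δₒ = 0 kJ/mol, with no excess pairing.
Low-spin t₂g⁵ eg⁰ gives -2.0Δₒ = -760 kJ/mol, but forming 2 extra pairs costs 2P = 408 kJ/mol, so E(LS) = -760 + 408 = -352 kJ/mol.
Thus E(LS) − E(HS) = -352 kJ/mol.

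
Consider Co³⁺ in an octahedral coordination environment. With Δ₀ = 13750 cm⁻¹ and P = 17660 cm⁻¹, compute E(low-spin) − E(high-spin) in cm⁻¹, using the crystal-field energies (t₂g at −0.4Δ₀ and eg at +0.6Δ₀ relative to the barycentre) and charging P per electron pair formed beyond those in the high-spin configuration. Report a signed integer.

7820

Co³⁺: group 9, so d-count = 9 − 3 = 6.
In the high-spin limit (t₂g⁴ eg²) the orbital term is -0.4Δ₀ = -5500 cm⁻¹, with no excess pairing.
For low-spin the configuration is t₂g⁶ eg⁰: orbital energy -2.4 × 13750 = -33000 cm⁻¹, and 2 additional pairs relative to high-spin add 35320 cm⁻¹, giving 2320 cm⁻¹.
Thus E(LS) − E(HS) = 7820 cm⁻¹.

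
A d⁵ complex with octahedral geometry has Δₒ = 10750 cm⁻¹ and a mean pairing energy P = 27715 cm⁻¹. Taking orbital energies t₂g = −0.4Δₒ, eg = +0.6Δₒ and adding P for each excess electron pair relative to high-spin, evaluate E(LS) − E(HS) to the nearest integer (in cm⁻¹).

In the high-spin limit (t₂g³ eg²) the orbital term is 0.0Δₒ = 0 cm⁻¹, with no excess pairing.
Low-spin: t₂g⁵ eg⁰, orbital CFSE = -2.0Δₒ = -21500 cm⁻¹; plus 2 excess pairs × P = +55430 cm⁻¹; total 33930 cm⁻¹.
The difference is 33930 − (0) = 33930 cm⁻¹, so high-spin lies lower.

33930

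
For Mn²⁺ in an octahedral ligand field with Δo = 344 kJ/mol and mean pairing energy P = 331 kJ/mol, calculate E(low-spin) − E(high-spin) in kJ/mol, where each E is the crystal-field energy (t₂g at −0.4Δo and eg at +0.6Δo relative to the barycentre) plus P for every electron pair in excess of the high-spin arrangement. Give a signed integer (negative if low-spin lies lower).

Group 7 minus oxidation state +2 gives a d⁵ configuration for Mn²⁺.
High-spin: t₂g³ eg², CFSE = 0.0Δo = 0 kJ/mol.
Low-spin: t₂g⁵ eg⁰, orbital CFSE = -2.0Δo = -688 kJ/mol; plus 2 excess pairs × P = +662 kJ/mol; total -26 kJ/mol.
The difference is -26 − (0) = -26 kJ/mol, so low-spin lies lower.

-26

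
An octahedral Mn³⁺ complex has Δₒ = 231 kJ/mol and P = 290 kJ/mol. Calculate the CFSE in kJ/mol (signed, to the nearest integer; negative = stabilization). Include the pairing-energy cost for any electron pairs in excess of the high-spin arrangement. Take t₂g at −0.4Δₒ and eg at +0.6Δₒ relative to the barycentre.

-139

Mn sits in group 7; removing 3 electrons leaves Mn³⁺ with 7 − 3 = 4 d electrons.
Here Δₒ < P (231 < 290), so the high-spin state is favoured.
That gives t₂g³ eg¹.
Orbital CFSE = -0.6Δₒ = -0.6 × 231 = -139 kJ/mol.
High-spin has no excess pairs, so no pairing correction applies.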